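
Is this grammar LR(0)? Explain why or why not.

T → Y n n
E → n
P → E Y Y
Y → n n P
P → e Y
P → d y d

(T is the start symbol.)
Yes, the grammar is LR(0)

A grammar is LR(0) if no state in the canonical LR(0) collection has:
  - both a shift item (dot before a terminal) and a complete item (shift-reduce conflict), or
  - two or more complete items (reduce-reduce conflict; the accept item [T' → T .] counts as a complete item here).

Augment with T' → T and build the canonical LR(0) collection (I0 = CLOSURE({[T' → . T]}), then GOTO on every symbol after a dot until no new states appear). It has 17 states:
  I0: { [T → . Y n n], [T' → . T], [Y → . n n P] }  — shift
  I1: { [T' → T .] }  — accept
  I2: { [T → Y . n n] }  — shift
  I3: { [Y → n . n P] }  — shift
  I4: { [E → . n], [P → . E Y Y], [P → . d y d], [P → . e Y], [Y → n n . P] }  — shift
  I5: { [P → E . Y Y], [Y → . n n P] }  — shift
  I6: { [Y → n n P .] }  — reduce
  I7: { [P → d . y d] }  — shift
  I8: { [P → e . Y], [Y → . n n P] }  — shift
  I9: { [E → n .] }  — reduce
  I10: { [P → e Y .] }  — reduce
  I11: { [P → d y . d] }  — shift
  I12: { [P → d y d .] }  — reduce
  I13: { [P → E Y . Y], [Y → . n n P] }  — shift
  I14: { [P → E Y Y .] }  — reduce
  I15: { [T → Y n . n] }  — shift
  I16: { [T → Y n n .] }  — reduce

Every state is either a pure shift/goto state or contains exactly one complete item and nothing to shift — no conflicts. The grammar is LR(0).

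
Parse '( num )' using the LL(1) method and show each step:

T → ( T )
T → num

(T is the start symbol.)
LL(1) parsing maintains a stack (initially the start symbol over $) and the input. At each step: if the stack top is a terminal, match it against the current input token; if it is a non-terminal N, replace it with the RHS of M[N, lookahead] (the unique production whose predict set contains the lookahead).

Stack is shown with the top on the left.

Stack    Input      Action
--------------------------
T $      ( num ) $  output T → ( T )
( T ) $  ( num ) $  match '('
T ) $    num ) $    output T → num
num ) $  num ) $    match 'num'
) $      ) $        match ')'
$        $          accept

The string is accepted.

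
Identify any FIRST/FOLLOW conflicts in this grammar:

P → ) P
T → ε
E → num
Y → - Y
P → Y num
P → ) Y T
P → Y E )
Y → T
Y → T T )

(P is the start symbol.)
No FIRST/FOLLOW conflicts.

Nullable non-terminals: T, Y.
FIRST sets used below: FIRST(T) = { ε }
T has a nullable alternative but only one production, so nothing to check.

Y: nullable alternative(s) Y → T; FOLLOW(Y) = { $, 'num' }
  Y → - Y: FIRST \ {ε} = { '-' } — disjoint from FOLLOW(Y)
  Y → T: FIRST \ {ε} = { } — this is the only nullable alternative, skip
  Y → T T ): FIRST \ {ε} = { ')' } — disjoint from FOLLOW(Y)

E, P have no nullable alternative, so no FIRST/FOLLOW check is needed there.

No FIRST/FOLLOW conflicts found.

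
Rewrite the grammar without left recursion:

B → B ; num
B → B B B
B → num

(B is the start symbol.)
B → num B'
B' → ; num B'
B' → B B B'
B' → ε

B is directly left-recursive. The standard transformation for
  A → A α₁ | ... | A α_m | β₁ | ... | β_n
is
  A  → β₁ A' | ... | β_n A'
  A' → α₁ A' | ... | α_m A' | ε

B → num becomes B → num B'
B → B ; num becomes B' → ; num B'
B → B B B becomes B' → B B B'
Add B' → ε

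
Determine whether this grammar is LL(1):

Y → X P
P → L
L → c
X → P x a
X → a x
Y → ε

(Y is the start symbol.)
Relevant sets:
  FIRST(X) = { 'a', 'c' }
  FIRST(P) = { 'c' }
  FOLLOW(Y) = { $ }

For Y:
  PREDICT(Y → X P) = { 'a', 'c' }
  PREDICT(Y → ε) = { $ }
For X:
  PREDICT(X → P x a) = { 'c' }
  PREDICT(X → a x) = { 'a' }
P, L have a single production, so nothing to check there.

All predict sets are disjoint. The grammar IS LL(1).

Answer: Yes, the grammar is LL(1).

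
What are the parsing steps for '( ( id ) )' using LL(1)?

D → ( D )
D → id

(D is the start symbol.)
LL(1) parsing maintains a stack (initially the start symbol over $) and the input. At each step: if the stack top is a terminal, match it against the current input token; if it is a non-terminal N, replace it with the RHS of M[N, lookahead] (the unique production whose predict set contains the lookahead).

Stack is shown with the top on the left.

Stack      Input         Action
-------------------------------
D $        ( ( id ) ) $  output D → ( D )
( D ) $    ( ( id ) ) $  match '('
D ) $      ( id ) ) $    output D → ( D )
( D ) ) $  ( id ) ) $    match '('
D ) ) $    id ) ) $      output D → id
id ) ) $   id ) ) $      match 'id'
) ) $      ) ) $         match ')'
) $        ) $           match ')'
$          $             accept

The string is accepted.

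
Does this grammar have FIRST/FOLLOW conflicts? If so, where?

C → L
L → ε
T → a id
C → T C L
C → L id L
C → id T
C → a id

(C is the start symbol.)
Nullable non-terminals: C, L.
FIRST sets used below: FIRST(L) = { ε }, FIRST(T) = { 'a' }

C: nullable alternative(s) C → L; FOLLOW(C) = { $ }
  C → L: FIRST \ {ε} = { } — this is the only nullable alternative, skip
  C → T C L: FIRST \ {ε} = { 'a' } — disjoint from FOLLOW(C)
  C → L id L: FIRST \ {ε} = { 'id' } — disjoint from FOLLOW(C)
  C → id T: FIRST \ {ε} = { 'id' } — disjoint from FOLLOW(C)
  C → a id: FIRST \ {ε} = { 'a' } — disjoint from FOLLOW(C)
L has a nullable alternative but only one production, so nothing to check.

T has no nullable alternative, so no FIRST/FOLLOW check is needed there.

No FIRST/FOLLOW conflicts found.

Answer: No FIRST/FOLLOW conflicts.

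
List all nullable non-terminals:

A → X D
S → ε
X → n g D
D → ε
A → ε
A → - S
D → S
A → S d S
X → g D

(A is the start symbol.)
ε-productions: S → ε, D → ε, A → ε
So S, D, A are immediately nullable.
No further non-terminal can be added: every production for the remaining non-terminals contains a terminal or a non-nullable non-terminal.
Nullable = { 'A', 'D', 'S' }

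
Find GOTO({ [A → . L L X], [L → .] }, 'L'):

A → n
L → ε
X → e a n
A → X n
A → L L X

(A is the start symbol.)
{ [A → L . L X], [L → .] }

GOTO(I, 'L') = CLOSURE({ [A → αX.β] : [A → α.Xβ] ∈ I, X = 'L' })

Items with dot before 'L', with the dot advanced:
  [A → . L L X] → [A → L . L X]
Closure of the advanced items:
  [A → L . L X] has the dot before L: add [L → .]

GOTO = { [A → L . L X], [L → .] }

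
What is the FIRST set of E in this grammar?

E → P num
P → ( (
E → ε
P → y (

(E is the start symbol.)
To compute FIRST(E), examine every production with E on the left-hand side, reading each right-hand side left to right until a non-nullable symbol is reached.

FIRST sets of the other non-terminals involved (by the same procedure, iterated to a fixed point):
  FIRST(P) = { '(', 'y' }

From E → P num:
  - P is a non-terminal: add FIRST(P) \ {ε} = { '(', 'y' }
    P is not nullable, so stop
From E → ε:
  - ε-production, so ε ∈ FIRST(E)

Collecting: FIRST(E) = { '(', 'y', ε }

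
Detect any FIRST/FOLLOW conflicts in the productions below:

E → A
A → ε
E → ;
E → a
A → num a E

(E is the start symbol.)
A FIRST/FOLLOW conflict occurs when a non-terminal N has a nullable alternative N → β (β ⇒* ε) and another alternative N → α with FIRST(α) ∩ FOLLOW(N) ≠ ∅: on such a lookahead the parser cannot decide between expanding α and letting N vanish via β.

Nullable non-terminals: A, E.
FIRST sets used below: FIRST(A) = { 'num', ε }

A: nullable alternative(s) A → ε; FOLLOW(A) = { $ }
  A → ε: FIRST \ {ε} = { } — this is the only nullable alternative, skip
  A → num a E: FIRST \ {ε} = { 'num' } — disjoint from FOLLOW(A)

E: nullable alternative(s) E → A; FOLLOW(E) = { $ }
  E → A: FIRST \ {ε} = { 'num' } — this is the only nullable alternative, skip
  E → ;: FIRST \ {ε} = { ';' } — disjoint from FOLLOW(E)
  E → a: FIRST \ {ε} = { 'a' } — disjoint from FOLLOW(E)

No FIRST/FOLLOW conflicts found.

Answer: No FIRST/FOLLOW conflicts.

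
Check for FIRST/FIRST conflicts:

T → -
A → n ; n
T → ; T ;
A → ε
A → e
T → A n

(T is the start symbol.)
A FIRST/FIRST conflict occurs when two productions N → α and N → β for the same non-terminal have FIRST(α) ∩ FIRST(β) ≠ ∅ (with ε ∈ FIRST of a nullable right-hand side, so two nullable alternatives also conflict).

FIRST sets of the non-terminals at (or reachable through a nullable prefix from) the front of some alternative:
  FIRST(A) = { 'e', 'n', ε }

Productions for T:
  T → -: FIRST = { '-' }
  T → ; T ;: FIRST = { ';' }
  T → A n: FIRST = { 'e', 'n' }
Productions for A:
  A → n ; n: FIRST = { 'n' }
  A → ε: FIRST = { ε }
  A → e: FIRST = { 'e' }

All alternatives of each non-terminal have pairwise disjoint FIRST sets.

Answer: No FIRST/FIRST conflicts.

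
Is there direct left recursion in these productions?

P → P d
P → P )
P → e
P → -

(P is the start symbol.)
P → P d: LEFT RECURSIVE (starts with P)
P → P ): LEFT RECURSIVE (starts with P)
P → e: starts with e
P → -: starts with '-'

The grammar has direct left recursion on: P.

Answer: Yes, P is left-recursive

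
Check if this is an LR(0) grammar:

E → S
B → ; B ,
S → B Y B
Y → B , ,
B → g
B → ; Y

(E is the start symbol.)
No. Shift-reduce conflict between [B → ; B , .] and [Y → B , . ,]

Augment with E' → E and build the canonical LR(0) collection (I0 = CLOSURE({[E' → . E]}), then GOTO on every symbol after a dot until no new states appear). It has 14 states:
  I0: { [B → . ; B ,], [B → . ; Y], [B → . g], [E → . S], [E' → . E], [S → . B Y B] }  — shift
  I1: { [B → . ; B ,], [B → . ; Y], [B → . g], [B → ; . B ,], [B → ; . Y], [Y → . B , ,] }  — shift
  I2: { [B → . ; B ,], [B → . ; Y], [B → . g], [S → B . Y B], [Y → . B , ,] }  — shift
  I3: { [E' → E .] }  — accept
  I4: { [E → S .] }  — reduce
  I5: { [B → g .] }  — reduce
  I6: { [Y → B . , ,] }  — shift
  I7: { [B → . ; B ,], [B → . ; Y], [B → . g], [S → B Y . B] }  — shift
  I8: { [S → B Y B .] }  — reduce
  I9: { [Y → B , . ,] }  — shift
  I10: { [Y → B , , .] }  — reduce
  I11: { [B → ; B . ,], [Y → B . , ,] }  — shift
  I12: { [B → ; Y .] }  — reduce
  I13: { [B → ; B , .], [Y → B , . ,] }  — shift, reduce

Conflict in state I13:
  Shift-reduce conflict between [B → ; B , .] and [Y → B , . ,]
So the grammar is NOT LR(0).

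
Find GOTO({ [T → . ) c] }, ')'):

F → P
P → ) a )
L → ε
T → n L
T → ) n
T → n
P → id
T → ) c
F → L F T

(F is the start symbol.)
GOTO(I, ')') = CLOSURE({ [A → αX.β] : [A → α.Xβ] ∈ I, X = ')' })

Items with dot before ')', with the dot advanced:
  [T → . ) c] → [T → ) . c]
Closure adds nothing (no advanced item has the dot before a non-terminal).

GOTO = { [T → ) . c] }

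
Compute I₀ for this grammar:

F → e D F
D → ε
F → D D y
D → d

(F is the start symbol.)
{ [D → . d], [D → .], [F → . D D y], [F → . e D F], [F' → . F] }

First, augment the grammar with F' → F
I₀ = CLOSURE({ [F' → . F] }):
  [F' → . F] has the dot before F: add [F → . e D F], [F → . D D y]
  [F → . D D y] has the dot before D: add [D → .], [D → . d]
No further items can be added.

I₀ = { [D → . d], [D → .], [F → . D D y], [F → . e D F], [F' → . F] }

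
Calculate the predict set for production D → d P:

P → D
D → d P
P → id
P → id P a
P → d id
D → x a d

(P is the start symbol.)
PREDICT(D → d P) = (FIRST(RHS) \ {ε}) ∪ (FOLLOW(D) if ε ∈ FIRST(RHS), i.e. RHS ⇒* ε)
FIRST(d P) = { 'd' }
ε ∉ FIRST(d P), so FOLLOW(D) is not added.
PREDICT(D → d P) = { 'd' }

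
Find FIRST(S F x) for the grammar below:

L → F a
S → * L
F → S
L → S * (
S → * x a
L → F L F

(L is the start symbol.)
{ '*' }

FIRST sets of the non-terminals involved (from the grammar, by fixed-point iteration):
  FIRST(S) = { '*' }

To compute FIRST(S F x), process the symbols left to right:
Symbol S is a non-terminal. Add FIRST(S) \ {ε} = { '*' }
S is not nullable (ε ∉ FIRST(S)), so stop here.
FIRST(S F x) = { '*' }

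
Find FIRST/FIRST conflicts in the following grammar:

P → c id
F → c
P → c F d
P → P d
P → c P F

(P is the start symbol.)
A FIRST/FIRST conflict occurs when two productions N → α and N → β for the same non-terminal have FIRST(α) ∩ FIRST(β) ≠ ∅ (with ε ∈ FIRST of a nullable right-hand side, so two nullable alternatives also conflict).

FIRST sets of the non-terminals at (or reachable through a nullable prefix from) the front of some alternative:
  FIRST(P) = { 'c' }

Productions for P:
  P → c id: FIRST = { 'c' }
  P → c F d: FIRST = { 'c' }
  P → P d: FIRST = { 'c' }
  P → c P F: FIRST = { 'c' }
F has only one production, so no FIRST/FIRST conflict is possible there.

Conflict for P: P → c id and P → c F d
  Overlap: { 'c' }
Conflict for P: P → c id and P → P d
  Overlap: { 'c' }
Conflict for P: P → c id and P → c P F
  Overlap: { 'c' }
Conflict for P: P → c F d and P → P d
  Overlap: { 'c' }
Conflict for P: P → c F d and P → c P F
  Overlap: { 'c' }
Conflict for P: P → P d and P → c P F
  Overlap: { 'c' }

Answer: Yes. P → c id / P → c F d on { 'c' }; P → c id / P → P d on { 'c' }; P → c id / P → c P F on { 'c' }; P → c F d / P → P d on { 'c' }; P → c F d / P → c P F on { 'c' }; P → P d / P → c P F on { 'c' }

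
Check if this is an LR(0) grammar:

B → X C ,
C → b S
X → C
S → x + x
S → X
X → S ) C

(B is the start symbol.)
No. Shift-reduce conflict between [S → X .] and [C → . b S]

Augment with B' → B and build the canonical LR(0) collection (I0 = CLOSURE({[B' → . B]}), then GOTO on every symbol after a dot until no new states appear). It has 15 states:
  I0: { [B → . X C ,], [B' → . B], [C → . b S], [S → . X], [S → . x + x], [X → . C], [X → . S ) C] }  — shift
  I1: { [B' → B .] }  — accept
  I2: { [X → C .] }  — reduce
  I3: { [X → S . ) C] }  — shift
  I4: { [B → X . C ,], [C → . b S], [S → X .] }  — shift, reduce
  I5: { [C → . b S], [C → b . S], [S → . X], [S → . x + x], [X → . C], [X → . S ) C] }  — shift
  I6: { [S → x . + x] }  — shift
  I7: { [S → x + . x] }  — shift
  I8: { [S → x + x .] }  — reduce
  I9: { [C → b S .], [X → S . ) C] }  — shift, reduce
  I10: { [S → X .] }  — reduce
  I11: { [C → . b S], [X → S ) . C] }  — shift
  I12: { [X → S ) C .] }  — reduce
  I13: { [B → X C . ,] }  — shift
  I14: { [B → X C , .] }  — reduce

Conflict in state I4:
  Shift-reduce conflict between [S → X .] and [C → . b S]
So the grammar is NOT LR(0).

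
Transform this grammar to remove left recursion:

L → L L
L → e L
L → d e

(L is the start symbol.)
L → e L L'
L → d e L'
L' → L L'
L' → ε

L is directly left-recursive. The standard transformation for
  A → A α₁ | ... | A α_m | β₁ | ... | β_n
is
  A  → β₁ A' | ... | β_n A'
  A' → α₁ A' | ... | α_m A' | ε

L → e L becomes L → e L L'
L → d e becomes L → d e L'
L → L L becomes L' → L L'
Add L' → ε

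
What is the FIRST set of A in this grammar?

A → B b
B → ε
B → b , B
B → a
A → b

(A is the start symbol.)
{ 'a', 'b' }

To compute FIRST(A), examine every production with A on the left-hand side, reading each right-hand side left to right until a non-nullable symbol is reached.

FIRST sets of the other non-terminals involved (by the same procedure, iterated to a fixed point):
  FIRST(B) = { 'a', 'b', ε }

From A → B b:
  - B is a non-terminal: add FIRST(B) \ {ε} = { 'a', 'b' }
    B is nullable, so continue to the next symbol
  - b is a terminal: add 'b' and stop
From A → b:
  - b is a terminal: add 'b' and stop

Collecting: FIRST(A) = { 'a', 'b' }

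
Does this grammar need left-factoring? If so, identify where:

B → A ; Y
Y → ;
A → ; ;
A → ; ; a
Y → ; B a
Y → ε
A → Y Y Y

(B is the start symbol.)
Yes, Y has productions with common prefix ';'; A has productions with common prefix '; ;'

Left-factoring is needed when two productions for the same non-terminal
share a common prefix on the right-hand side.

Productions for Y:
  Y → ;
  Y → ; B a
  Y → ε
Productions for A:
  A → ; ;
  A → ; ; a
  A → Y Y Y

Found common prefix ';' in productions for Y
Found common prefix '; ;' in productions for A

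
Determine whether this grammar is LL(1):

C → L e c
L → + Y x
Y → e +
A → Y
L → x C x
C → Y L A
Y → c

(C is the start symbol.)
Yes, the grammar is LL(1).

A grammar is LL(1) if for each non-terminal N with multiple productions, the predict sets of those productions are pairwise disjoint, where PREDICT(N → α) = (FIRST(α) \ {ε}) ∪ (FOLLOW(N) if α ⇒* ε).

Relevant sets:
  FIRST(L) = { '+', 'x' }
  FIRST(Y) = { 'c', 'e' }

For C:
  PREDICT(C → L e c) = { '+', 'x' }
  PREDICT(C → Y L A) = { 'c', 'e' }
For L:
  PREDICT(L → '+' Y x) = { '+' }
  PREDICT(L → x C x) = { 'x' }
For Y:
  PREDICT(Y → e '+') = { 'e' }
  PREDICT(Y → c) = { 'c' }
A has a single production, so nothing to check there.

All predict sets are disjoint. The grammar IS LL(1).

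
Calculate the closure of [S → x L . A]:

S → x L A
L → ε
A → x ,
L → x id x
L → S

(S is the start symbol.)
Start with: [S → x L . A]
  [S → x L . A] has the dot before A: add [A → . x ,]
No further items can be added.

CLOSURE = { [A → . x ,], [S → x L . A] }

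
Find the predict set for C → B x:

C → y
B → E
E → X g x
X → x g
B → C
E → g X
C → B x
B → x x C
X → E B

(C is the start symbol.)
{ 'g', 'x', 'y' }

PREDICT(C → B x) = (FIRST(RHS) \ {ε}) ∪ (FOLLOW(C) if ε ∈ FIRST(RHS), i.e. RHS ⇒* ε)
FIRST(B) = { 'g', 'x', 'y' }
FIRST(B x) = { 'g', 'x', 'y' }
ε ∉ FIRST(B x), so FOLLOW(C) is not added.
PREDICT(C → B x) = { 'g', 'x', 'y' }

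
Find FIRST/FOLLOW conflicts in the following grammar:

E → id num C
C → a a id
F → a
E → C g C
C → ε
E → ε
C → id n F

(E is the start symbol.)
No FIRST/FOLLOW conflicts.

Nullable non-terminals: C, E.
FIRST sets used below: FIRST(C) = { 'a', 'id', ε }

C: nullable alternative(s) C → ε; FOLLOW(C) = { $, 'g' }
  C → a a id: FIRST \ {ε} = { 'a' } — disjoint from FOLLOW(C)
  C → ε: FIRST \ {ε} = { } — this is the only nullable alternative, skip
  C → id n F: FIRST \ {ε} = { 'id' } — disjoint from FOLLOW(C)

E: nullable alternative(s) E → ε; FOLLOW(E) = { $ }
  E → id num C: FIRST \ {ε} = { 'id' } — disjoint from FOLLOW(E)
  E → C g C: FIRST \ {ε} = { 'a', 'g', 'id' } — disjoint from FOLLOW(E)
  E → ε: FIRST \ {ε} = { } — this is the only nullable alternative, skip

F has no nullable alternative, so no FIRST/FOLLOW check is needed there.

No FIRST/FOLLOW conflicts found.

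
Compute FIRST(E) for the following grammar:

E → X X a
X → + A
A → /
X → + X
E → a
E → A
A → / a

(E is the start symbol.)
FIRST sets of the other non-terminals involved (by the same procedure, iterated to a fixed point):
  FIRST(X) = { '+' }
  FIRST(A) = { '/' }

From E → X X a:
  - X is a non-terminal: add FIRST(X) \ {ε} = { '+' }
    X is not nullable, so stop
From E → a:
  - a is a terminal: add 'a' and stop
From E → A:
  - A is a non-terminal: add FIRST(A) \ {ε} = { '/' }
    A is not nullable, so stop

Collecting: FIRST(E) = { '+', '/', 'a' }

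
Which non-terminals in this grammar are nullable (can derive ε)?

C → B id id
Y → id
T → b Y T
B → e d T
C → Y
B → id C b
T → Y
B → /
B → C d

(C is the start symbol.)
None

A non-terminal is nullable if it can derive ε (the empty string): either it has an ε-production, or it has a production whose right-hand side consists entirely of nullable non-terminals.

There are no ε-productions, so no non-terminal can derive ε.
No non-terminals are nullable.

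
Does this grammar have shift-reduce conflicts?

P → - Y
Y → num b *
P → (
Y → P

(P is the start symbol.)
A shift-reduce conflict occurs when an LR(0) state has both:
  - a complete (reduce) item [A → α .] (dot at the end), and
  - a shift item [B → β . c γ] (dot before a terminal).

Augment with P' → P and build the canonical LR(0) collection (I0 = CLOSURE({[P' → . P]}), then GOTO on every symbol after a dot until no new states appear). It has 9 states:
  I0: { [P → . (], [P → . - Y], [P' → . P] }  — shift
  I1: { [P → ( .] }  — reduce
  I2: { [P → - . Y], [P → . (], [P → . - Y], [Y → . P], [Y → . num b *] }  — shift
  I3: { [P' → P .] }  — accept
  I4: { [Y → P .] }  — reduce
  I5: { [P → - Y .] }  — reduce
  I6: { [Y → num . b *] }  — shift
  I7: { [Y → num b . *] }  — shift
  I8: { [Y → num b * .] }  — reduce

No state contains both a complete item and a shift item.

Answer: No shift-reduce conflicts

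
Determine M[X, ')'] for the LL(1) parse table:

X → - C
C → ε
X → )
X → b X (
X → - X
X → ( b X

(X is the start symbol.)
To find M[X, ')'], we find productions for X where ')' is in the predict set (PREDICT(N → α) = (FIRST(α) \ {ε}) ∪ (FOLLOW(N) if α ⇒* ε)).

X → - C: PREDICT = { '-' }
X → ): PREDICT = { ')' }
  ')' is in predict set, so this production goes in M[X, ')']
X → b X (: PREDICT = { 'b' }
X → - X: PREDICT = { '-' }
X → ( b X: PREDICT = { '(' }

M[X, ')'] = X → )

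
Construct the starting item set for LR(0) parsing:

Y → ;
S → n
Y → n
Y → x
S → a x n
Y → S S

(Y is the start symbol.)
{ [S → . a x n], [S → . n], [Y → . ;], [Y → . S S], [Y → . n], [Y → . x], [Y' → . Y] }

First, augment the grammar with Y' → Y
I₀ = CLOSURE({ [Y' → . Y] }):
  [Y' → . Y] has the dot before Y: add [Y → . ;], [Y → . n], [Y → . x], [Y → . S S]
  [Y → . S S] has the dot before S: add [S → . n], [S → . a x n]
No further items can be added.

I₀ = { [S → . a x n], [S → . n], [Y → . ;], [Y → . S S], [Y → . n], [Y → . x], [Y' → . Y] }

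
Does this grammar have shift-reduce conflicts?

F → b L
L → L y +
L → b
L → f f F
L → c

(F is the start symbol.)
Yes — I3: [F → b L .] vs [L → L . y +]

Augment with F' → F and build the canonical LR(0) collection (I0 = CLOSURE({[F' → . F]}), then GOTO on every symbol after a dot until no new states appear). It has 11 states:
  I0: { [F → . b L], [F' → . F] }  — shift
  I1: { [F' → F .] }  — accept
  I2: { [F → b . L], [L → . L y +], [L → . b], [L → . c], [L → . f f F] }  — shift
  I3: { [F → b L .], [L → L . y +] }  — shift, reduce
  I4: { [L → b .] }  — reduce
  I5: { [L → c .] }  — reduce
  I6: { [L → f . f F] }  — shift
  I7: { [F → . b L], [L → f f . F] }  — shift
  I8: { [L → f f F .] }  — reduce
  I9: { [L → L y . +] }  — shift
  I10: { [L → L y + .] }  — reduce

I3 contains reduce item [F → b L .] and shift item [L → L . y +] — shift-reduce conflict.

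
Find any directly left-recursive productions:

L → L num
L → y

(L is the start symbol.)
L → L num: LEFT RECURSIVE (starts with L)
L → y: starts with y

The grammar has direct left recursion on: L.

Answer: Yes, L is left-recursive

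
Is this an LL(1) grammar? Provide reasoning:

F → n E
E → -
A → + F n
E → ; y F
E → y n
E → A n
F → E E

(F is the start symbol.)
Yes, the grammar is LL(1).

Relevant sets:
  FIRST(E) = { '+', '-', ';', 'y' }
  FIRST(A) = { '+' }

For F:
  PREDICT(F → n E) = { 'n' }
  PREDICT(F → E E) = { '+', '-', ';', 'y' }
For E:
  PREDICT(E → '-') = { '-' }
  PREDICT(E → ';' y F) = { ';' }
  PREDICT(E → y n) = { 'y' }
  PREDICT(E → A n) = { '+' }
A has a single production, so nothing to check there.

All predict sets are disjoint. The grammar IS LL(1).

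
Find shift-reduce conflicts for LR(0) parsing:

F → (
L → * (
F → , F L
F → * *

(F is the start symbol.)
Augment with F' → F and build the canonical LR(0) collection (I0 = CLOSURE({[F' → . F]}), then GOTO on every symbol after a dot until no new states appear). It has 10 states:
  I0: { [F → . (], [F → . * *], [F → . , F L], [F' → . F] }  — shift
  I1: { [F → ( .] }  — reduce
  I2: { [F → * . *] }  — shift
  I3: { [F → , . F L], [F → . (], [F → . * *], [F → . , F L] }  — shift
  I4: { [F' → F .] }  — accept
  I5: { [F → , F . L], [L → . * (] }  — shift
  I6: { [L → * . (] }  — shift
  I7: { [F → , F L .] }  — reduce
  I8: { [L → * ( .] }  — reduce
  I9: { [F → * * .] }  — reduce

No state contains both a complete item and a shift item.

Answer: No shift-reduce conflicts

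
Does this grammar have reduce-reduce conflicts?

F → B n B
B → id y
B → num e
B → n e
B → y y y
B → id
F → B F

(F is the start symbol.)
No reduce-reduce conflicts

Augment with F' → F and build the canonical LR(0) collection (I0 = CLOSURE({[F' → . F]}), then GOTO on every symbol after a dot until no new states appear). It has 15 states:
  I0: { [B → . id y], [B → . id], [B → . n e], [B → . num e], [B → . y y y], [F → . B F], [F → . B n B], [F' → . F] }  — shift
  I1: { [B → . id y], [B → . id], [B → . n e], [B → . num e], [B → . y y y], [F → . B F], [F → . B n B], [F → B . F], [F → B . n B] }  — shift
  I2: { [F' → F .] }  — accept
  I3: { [B → id . y], [B → id .] }  — shift, reduce
  I4: { [B → n . e] }  — shift
  I5: { [B → num . e] }  — shift
  I6: { [B → y . y y] }  — shift
  I7: { [B → y y . y] }  — shift
  I8: { [B → y y y .] }  — reduce
  I9: { [B → num e .] }  — reduce
  I10: { [B → n e .] }  — reduce
  I11: { [B → id y .] }  — reduce
  I12: { [F → B F .] }  — reduce
  I13: { [B → . id y], [B → . id], [B → . n e], [B → . num e], [B → . y y y], [B → n . e], [F → B n . B] }  — shift
  I14: { [F → B n B .] }  — reduce

No state contains more than one complete item.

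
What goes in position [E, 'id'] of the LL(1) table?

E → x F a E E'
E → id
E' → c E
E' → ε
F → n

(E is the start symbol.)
E → id

To find M[E, 'id'], we find productions for E where 'id' is in the predict set (PREDICT(N → α) = (FIRST(α) \ {ε}) ∪ (FOLLOW(N) if α ⇒* ε)).

E → x F a E E': PREDICT = { 'x' }
E → id: PREDICT = { 'id' }
  'id' is in predict set, so this production goes in M[E, 'id']

M[E, 'id'] = E → id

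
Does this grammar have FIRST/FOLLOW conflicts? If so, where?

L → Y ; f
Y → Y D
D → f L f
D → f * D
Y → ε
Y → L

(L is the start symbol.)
A FIRST/FOLLOW conflict occurs when a non-terminal N has a nullable alternative N → β (β ⇒* ε) and another alternative N → α with FIRST(α) ∩ FOLLOW(N) ≠ ∅: on such a lookahead the parser cannot decide between expanding α and letting N vanish via β.

Nullable non-terminals: Y.
FIRST sets used below: FIRST(Y) = { ';', 'f', ε }, FIRST(D) = { 'f' }, FIRST(L) = { ';', 'f' }

Y: nullable alternative(s) Y → ε; FOLLOW(Y) = { ';', 'f' }
  Y → Y D: FIRST \ {ε} = { ';', 'f' } — overlaps FOLLOW(Y) on { ';', 'f' }: CONFLICT
  Y → ε: FIRST \ {ε} = { } — this is the only nullable alternative, skip
  Y → L: FIRST \ {ε} = { ';', 'f' } — overlaps FOLLOW(Y) on { ';', 'f' }: CONFLICT

D, L have no nullable alternative, so no FIRST/FOLLOW check is needed there.

So the grammar has 2 FIRST/FOLLOW conflicts (marked CONFLICT above).

Answer: Yes. Y → Y D with FOLLOW(Y) on { ';', 'f' }; Y → L with FOLLOW(Y) on { ';', 'f' }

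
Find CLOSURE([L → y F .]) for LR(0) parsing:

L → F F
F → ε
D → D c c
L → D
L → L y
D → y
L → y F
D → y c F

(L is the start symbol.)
{ [L → y F .] }

To compute CLOSURE, for each item [A → α.Bβ] where B is a non-terminal, add [B → .γ] for all productions B → γ; repeat for the newly added items until nothing changes.

Start with: [L → y F .]
The dot is at the end, so nothing is added.

CLOSURE = { [L → y F .] }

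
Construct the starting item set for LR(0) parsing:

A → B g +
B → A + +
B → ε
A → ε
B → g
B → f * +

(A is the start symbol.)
{ [A → . B g +], [A → .], [A' → . A], [B → . A + +], [B → . f * +], [B → . g], [B → .] }

First, augment the grammar with A' → A
I₀ = CLOSURE({ [A' → . A] }):
  [A' → . A] has the dot before A: add [A → . B g +], [A → .]
  [A → . B g +] has the dot before B: add [B → . A + +], [B → .], [B → . g], [B → . f * +]
No further items can be added.

I₀ = { [A → . B g +], [A → .], [A' → . A], [B → . A + +], [B → . f * +], [B → . g], [B → .] }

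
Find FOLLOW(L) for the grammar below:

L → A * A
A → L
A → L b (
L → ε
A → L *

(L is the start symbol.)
{ $, '*', 'b' }

L is the start symbol, so $ ∈ FOLLOW(L).
In A → L: L is at the end, add FOLLOW(A)
In A → L b (: L is followed by b '(', add FIRST(b '(') \ {ε} = { 'b' }
In A → L *: L is followed by '*', add FIRST('*') \ {ε} = { '*' }

The FOLLOW sets referred to above (computed the same way, to a fixed point):
  FOLLOW(A) = { $, '*', 'b' }

Taking the union: FOLLOW(L) = { $, '*', 'b' }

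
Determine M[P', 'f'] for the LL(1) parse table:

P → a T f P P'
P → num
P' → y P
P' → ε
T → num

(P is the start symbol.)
To find M[P', 'f'], we find productions for P' where 'f' is in the predict set (PREDICT(N → α) = (FIRST(α) \ {ε}) ∪ (FOLLOW(N) if α ⇒* ε)).

Relevant sets:
  FOLLOW(P') = { $, 'y' }

P' → y P: PREDICT = { 'y' }
P' → ε: PREDICT = { $, 'y' }

M[P', 'f'] is empty (no production applies)

Answer: Empty (error entry)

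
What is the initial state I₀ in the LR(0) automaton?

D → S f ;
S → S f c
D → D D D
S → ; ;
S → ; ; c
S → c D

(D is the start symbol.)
First, augment the grammar with D' → D
I₀ = CLOSURE({ [D' → . D] }):
  [D' → . D] has the dot before D: add [D → . S f ;], [D → . D D D]
  [D → . S f ;] has the dot before S: add [S → . S f c], [S → . ; ;], [S → . ; ; c], [S → . c D]
No further items can be added.

I₀ = { [D → . D D D], [D → . S f ;], [D' → . D], [S → . ; ; c], [S → . ; ;], [S → . S f c], [S → . c D] }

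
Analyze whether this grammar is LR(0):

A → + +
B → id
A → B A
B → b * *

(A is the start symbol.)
A grammar is LR(0) if no state in the canonical LR(0) collection has:
  - both a shift item (dot before a terminal) and a complete item (shift-reduce conflict), or
  - two or more complete items (reduce-reduce conflict; the accept item [A' → A .] counts as a complete item here).

Augment with A' → A and build the canonical LR(0) collection (I0 = CLOSURE({[A' → . A]}), then GOTO on every symbol after a dot until no new states appear). It has 10 states:
  I0: { [A → . + +], [A → . B A], [A' → . A], [B → . b * *], [B → . id] }  — shift
  I1: { [A → + . +] }  — shift
  I2: { [A' → A .] }  — accept
  I3: { [A → . + +], [A → . B A], [A → B . A], [B → . b * *], [B → . id] }  — shift
  I4: { [B → b . * *] }  — shift
  I5: { [B → id .] }  — reduce
  I6: { [B → b * . *] }  — shift
  I7: { [B → b * * .] }  — reduce
  I8: { [A → B A .] }  — reduce
  I9: { [A → + + .] }  — reduce

Every state is either a pure shift/goto state or contains exactly one complete item and nothing to shift — no conflicts. The grammar is LR(0).

Answer: Yes, the grammar is LR(0)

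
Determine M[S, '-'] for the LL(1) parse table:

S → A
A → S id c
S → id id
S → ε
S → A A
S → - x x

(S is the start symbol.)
To find M[S, '-'], we find productions for S where '-' is in the predict set (PREDICT(N → α) = (FIRST(α) \ {ε}) ∪ (FOLLOW(N) if α ⇒* ε)).

Relevant sets:
  FIRST(A) = { '-', 'id' }
  FOLLOW(S) = { $, 'id' }

S → A: PREDICT = { '-', 'id' }
  '-' is in predict set, so this production goes in M[S, '-']
S → id id: PREDICT = { 'id' }
S → ε: PREDICT = { $, 'id' }
S → A A: PREDICT = { '-', 'id' }
  '-' is in predict set, so this production goes in M[S, '-']
S → - x x: PREDICT = { '-' }
  '-' is in predict set, so this production goes in M[S, '-']

M[S, '-'] = S → A, S → A A, S → - x x  (a multiply-defined cell — the grammar is not LL(1))

Answer: S → A, S → A A, S → - x x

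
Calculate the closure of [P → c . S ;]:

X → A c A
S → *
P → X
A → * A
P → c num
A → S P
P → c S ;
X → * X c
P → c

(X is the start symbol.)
{ [P → c . S ;], [S → . *] }

Start with: [P → c . S ;]
  [P → c . S ;] has the dot before S: add [S → . *]
No further items can be added.

CLOSURE = { [P → c . S ;], [S → . *] }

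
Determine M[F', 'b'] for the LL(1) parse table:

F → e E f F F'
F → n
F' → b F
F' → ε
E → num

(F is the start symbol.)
To find M[F', 'b'], we find productions for F' where 'b' is in the predict set (PREDICT(N → α) = (FIRST(α) \ {ε}) ∪ (FOLLOW(N) if α ⇒* ε)).

Relevant sets:
  FOLLOW(F') = { $, 'b' }

F' → b F: PREDICT = { 'b' }
  'b' is in predict set, so this production goes in M[F', 'b']
F' → ε: PREDICT = { $, 'b' }
  'b' is in predict set, so this production goes in M[F', 'b']

M[F', 'b'] = F' → b F, F' → ε  (a multiply-defined cell — the grammar is not LL(1))

Answer: F' → b F, F' → ε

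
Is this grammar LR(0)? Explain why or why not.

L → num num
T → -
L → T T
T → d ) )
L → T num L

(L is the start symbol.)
A grammar is LR(0) if no state in the canonical LR(0) collection has:
  - both a shift item (dot before a terminal) and a complete item (shift-reduce conflict), or
  - two or more complete items (reduce-reduce conflict; the accept item [L' → L .] counts as a complete item here).

Augment with L' → L and build the canonical LR(0) collection (I0 = CLOSURE({[L' → . L]}), then GOTO on every symbol after a dot until no new states appear). It has 12 states:
  I0: { [L → . T T], [L → . T num L], [L → . num num], [L' → . L], [T → . -], [T → . d ) )] }  — shift
  I1: { [T → - .] }  — reduce
  I2: { [L' → L .] }  — accept
  I3: { [L → T . T], [L → T . num L], [T → . -], [T → . d ) )] }  — shift
  I4: { [T → d . ) )] }  — shift
  I5: { [L → num . num] }  — shift
  I6: { [L → num num .] }  — reduce
  I7: { [T → d ) . )] }  — shift
  I8: { [T → d ) ) .] }  — reduce
  I9: { [L → T T .] }  — reduce
  I10: { [L → . T T], [L → . T num L], [L → . num num], [L → T num . L], [T → . -], [T → . d ) )] }  — shift
  I11: { [L → T num L .] }  — reduce

Every state is either a pure shift/goto state or contains exactly one complete item and nothing to shift — no conflicts. The grammar is LR(0).

Answer: Yes, the grammar is LR(0)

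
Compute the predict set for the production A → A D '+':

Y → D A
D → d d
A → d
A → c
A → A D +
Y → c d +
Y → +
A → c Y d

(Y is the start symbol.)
{ 'c', 'd' }

PREDICT(A → A D '+') = (FIRST(RHS) \ {ε}) ∪ (FOLLOW(A) if ε ∈ FIRST(RHS), i.e. RHS ⇒* ε)
FIRST(A) = { 'c', 'd' }
FIRST(A D '+') = { 'c', 'd' }
ε ∉ FIRST(A D '+'), so FOLLOW(A) is not added.
PREDICT(A → A D '+') = { 'c', 'd' }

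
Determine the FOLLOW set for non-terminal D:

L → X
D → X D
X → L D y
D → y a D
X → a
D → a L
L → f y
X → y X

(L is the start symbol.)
To compute FOLLOW(D), find every occurrence of D on a right-hand side N → α D β: add FIRST(β) \ {ε}, and if β is empty or nullable also add FOLLOW(N). Iterate to a fixed point.

In D → X D: D is at the end; this adds FOLLOW(D) to itself — nothing new
In X → L D y: D is followed by y, add FIRST(y) \ {ε} = { 'y' }
In D → y a D: D is at the end; this adds FOLLOW(D) to itself — nothing new

Taking the union: FOLLOW(D) = { 'y' }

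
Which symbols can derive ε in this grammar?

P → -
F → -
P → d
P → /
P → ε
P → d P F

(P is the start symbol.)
A non-terminal is nullable if it can derive ε (the empty string): either it has an ε-production, or it has a production whose right-hand side consists entirely of nullable non-terminals.

ε-productions: P → ε
So P is immediately nullable.
No further non-terminal can be added: every production for the remaining non-terminals contains a terminal or a non-nullable non-terminal.
Nullable = { 'P' }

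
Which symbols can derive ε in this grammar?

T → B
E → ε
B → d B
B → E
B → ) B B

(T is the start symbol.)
ε-productions: E → ε
So E is immediately nullable.
B → E: every symbol on the right is nullable, so B is nullable too.
T → B: every symbol on the right is nullable, so T is nullable too.
Every non-terminal is now nullable.
Nullable = { 'B', 'E', 'T' }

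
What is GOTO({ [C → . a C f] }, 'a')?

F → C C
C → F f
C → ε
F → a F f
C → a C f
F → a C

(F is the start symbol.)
GOTO(I, 'a') = CLOSURE({ [A → αX.β] : [A → α.Xβ] ∈ I, X = 'a' })

Items with dot before 'a', with the dot advanced:
  [C → . a C f] → [C → a . C f]
Closure of the advanced items:
  [C → a . C f] has the dot before C: add [C → . F f], [C → .], [C → . a C f]
  [C → . F f] has the dot before F: add [F → . C C], [F → . a F f], [F → . a C]

GOTO = { [C → . F f], [C → . a C f], [C → .], [C → a . C f], [F → . C C], [F → . a C], [F → . a F f] }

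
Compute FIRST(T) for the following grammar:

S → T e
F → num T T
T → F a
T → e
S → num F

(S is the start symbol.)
To compute FIRST(T), examine every production with T on the left-hand side, reading each right-hand side left to right until a non-nullable symbol is reached.

FIRST sets of the other non-terminals involved (by the same procedure, iterated to a fixed point):
  FIRST(F) = { 'num' }

From T → F a:
  - F is a non-terminal: add FIRST(F) \ {ε} = { 'num' }
    F is not nullable, so stop
From T → e:
  - e is a terminal: add 'e' and stop

Collecting: FIRST(T) = { 'e', 'num' }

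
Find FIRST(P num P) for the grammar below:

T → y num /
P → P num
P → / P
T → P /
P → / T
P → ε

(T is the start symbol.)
FIRST sets of the non-terminals involved (from the grammar, by fixed-point iteration):
  FIRST(P) = { '/', 'num', ε }

To compute FIRST(P num P), process the symbols left to right:
Symbol P is a non-terminal. Add FIRST(P) \ {ε} = { '/', 'num' }
P is nullable (ε ∈ FIRST(P)), continue to the next symbol.
Symbol num is a terminal. Add 'num' and stop.
FIRST(P num P) = { '/', 'num' }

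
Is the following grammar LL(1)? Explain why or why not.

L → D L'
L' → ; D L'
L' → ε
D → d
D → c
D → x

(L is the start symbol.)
A grammar is LL(1) if for each non-terminal N with multiple productions, the predict sets of those productions are pairwise disjoint, where PREDICT(N → α) = (FIRST(α) \ {ε}) ∪ (FOLLOW(N) if α ⇒* ε).

Relevant sets:
  FOLLOW(L') = { $ }

For L':
  PREDICT(L' → ';' D L') = { ';' }
  PREDICT(L' → ε) = { $ }
For D:
  PREDICT(D → d) = { 'd' }
  PREDICT(D → c) = { 'c' }
  PREDICT(D → x) = { 'x' }
L has a single production, so nothing to check there.

All predict sets are disjoint. The grammar IS LL(1).

Answer: Yes, the grammar is LL(1).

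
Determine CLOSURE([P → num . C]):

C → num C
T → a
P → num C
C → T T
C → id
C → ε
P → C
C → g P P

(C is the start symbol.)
{ [C → . T T], [C → . g P P], [C → . id], [C → . num C], [C → .], [P → num . C], [T → . a] }

To compute CLOSURE, for each item [A → α.Bβ] where B is a non-terminal, add [B → .γ] for all productions B → γ; repeat for the newly added items until nothing changes.

Start with: [P → num . C]
  [P → num . C] has the dot before C: add [C → . num C], [C → . T T], [C → . id], [C → .], [C → . g P P]
  [C → . T T] has the dot before T: add [T → . a]
No further items can be added.

CLOSURE = { [C → . T T], [C → . g P P], [C → . id], [C → . num C], [C → .], [P → num . C], [T → . a] }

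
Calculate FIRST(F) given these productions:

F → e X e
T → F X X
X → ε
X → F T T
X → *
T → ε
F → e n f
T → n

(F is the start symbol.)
{ 'e' }

To compute FIRST(F), examine every production with F on the left-hand side, reading each right-hand side left to right until a non-nullable symbol is reached.

From F → e X e:
  - e is a terminal: add 'e' and stop
From F → e n f:
  - e is a terminal: add 'e' and stop

Collecting: FIRST(F) = { 'e' }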